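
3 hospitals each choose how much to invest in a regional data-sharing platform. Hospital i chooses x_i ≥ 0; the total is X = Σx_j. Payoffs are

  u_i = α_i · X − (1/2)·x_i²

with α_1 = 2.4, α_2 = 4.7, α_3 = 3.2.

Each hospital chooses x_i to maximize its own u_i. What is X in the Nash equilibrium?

10.3

Hospital i's FOC: ∂u_i/∂x_i = α_i − x_i = 0, so x_i* = α_i.
NE contributions = (2.4, 4.7, 3.2); X = 10.3.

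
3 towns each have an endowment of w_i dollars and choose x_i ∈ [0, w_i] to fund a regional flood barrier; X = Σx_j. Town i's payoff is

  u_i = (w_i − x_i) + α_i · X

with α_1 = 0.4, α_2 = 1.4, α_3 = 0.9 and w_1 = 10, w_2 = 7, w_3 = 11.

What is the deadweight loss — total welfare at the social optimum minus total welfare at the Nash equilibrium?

∂u_i/∂x_i = α_i − 1, so town i contributes w_i if α_i > 1, else 0.
α_i > 1 for i ∈ {2}; NE contributions (0, 7, 0), X = 7.
W^NE = Σw_i − X^NE + (Σα_i)·X^NE = 28 + 1.7·7 = 39.9.
Planner: ∂(Σu_j)/∂x_i = Σα_j − 1 = 1.7 > 0, so everyone contributes w_i; X^SO = 28, W^SO = 28 + 1.7·28 = 75.6.
Deadweight loss = 35.7.

35.7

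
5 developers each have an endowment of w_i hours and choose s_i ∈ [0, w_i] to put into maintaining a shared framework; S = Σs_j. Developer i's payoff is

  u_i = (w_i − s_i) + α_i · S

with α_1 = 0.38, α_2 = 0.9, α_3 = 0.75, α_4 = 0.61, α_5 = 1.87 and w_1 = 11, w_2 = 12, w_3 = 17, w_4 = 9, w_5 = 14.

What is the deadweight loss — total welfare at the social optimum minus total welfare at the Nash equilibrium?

171.99

∂u_i/∂s_i = α_i − 1, so developer i contributes w_i if α_i > 1, else 0.
α_i > 1 for i ∈ {5}; NE contributions (0, 0, 0, 0, 14), S = 14.
W^NE = Σw_i − S^NE + (Σα_i)·S^NE = 63 + 3.51·14 = 112.14.
Planner: ∂(Σu_j)/∂s_i = Σα_j − 1 = 3.51 > 0, so everyone contributes w_i; S^SO = 63, W^SO = 63 + 3.51·63 = 284.13.
Deadweight loss = 171.99.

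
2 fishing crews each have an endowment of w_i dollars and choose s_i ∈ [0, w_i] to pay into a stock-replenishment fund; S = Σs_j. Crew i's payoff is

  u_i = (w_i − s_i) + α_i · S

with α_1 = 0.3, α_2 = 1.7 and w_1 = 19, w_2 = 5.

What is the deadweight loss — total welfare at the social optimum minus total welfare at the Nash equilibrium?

∂u_i/∂s_i = α_i − 1, so crew i contributes w_i if α_i > 1, else 0.
α_i > 1 for i ∈ {2}; NE contributions (0, 5), S = 5.
W^NE = Σw_i − S^NE + (Σα_i)·S^NE = 24 + 1·5 = 29.
Planner: ∂(Σu_j)/∂s_i = Σα_j − 1 = 1 > 0, so everyone contributes w_i; S^SO = 24, W^SO = 24 + 1·24 = 48.
Deadweight loss = 19.

19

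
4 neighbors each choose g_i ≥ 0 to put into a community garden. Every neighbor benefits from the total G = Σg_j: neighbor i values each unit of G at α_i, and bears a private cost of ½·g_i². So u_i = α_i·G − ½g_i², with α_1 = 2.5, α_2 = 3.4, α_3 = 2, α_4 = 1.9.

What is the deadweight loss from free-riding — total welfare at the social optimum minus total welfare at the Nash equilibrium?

Neighbor i's FOC: ∂u_i/∂g_i = α_i − g_i = 0, so g_i* = α_i.
NE contributions = (2.5, 3.4, 2, 1.9); G = 9.8.
W^NE = (Σα)·G − ½Σα_i² = 9.8² − ½·25.42 = 83.33.
Planner sets g_i = Σα_j = 9.8 for every i, so G^SO = 4·9.8 = 39.2.
W^SO = (Σα)·G^SO − ½·4·(Σα)² = (4/2)·9.8² = 192.08.
Deadweight loss = W^SO − W^NE = 108.75.

108.75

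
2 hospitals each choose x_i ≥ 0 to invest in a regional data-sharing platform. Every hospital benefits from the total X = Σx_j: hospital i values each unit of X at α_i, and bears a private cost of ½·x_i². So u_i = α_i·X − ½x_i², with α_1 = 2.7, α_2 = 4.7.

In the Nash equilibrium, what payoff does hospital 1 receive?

16.335

Hospital i's FOC: ∂u_i/∂x_i = α_i − x_i = 0, so x_i* = α_i.
NE contributions = (2.7, 4.7); X = 7.4.
u_1 = α_1·X − ½·(x_1)² = 2.7·7.4 − ½·2.7² = 16.335.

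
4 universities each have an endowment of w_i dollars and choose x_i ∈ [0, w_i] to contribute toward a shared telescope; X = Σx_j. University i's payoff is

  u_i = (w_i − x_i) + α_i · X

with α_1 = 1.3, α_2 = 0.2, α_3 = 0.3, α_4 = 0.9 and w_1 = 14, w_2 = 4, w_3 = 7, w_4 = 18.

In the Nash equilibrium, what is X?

∂u_i/∂x_i = α_i − 1, so university i contributes w_i if α_i > 1, else 0.
α_i > 1 for i ∈ {1}; NE contributions (14, 0, 0, 0), X = 14.

14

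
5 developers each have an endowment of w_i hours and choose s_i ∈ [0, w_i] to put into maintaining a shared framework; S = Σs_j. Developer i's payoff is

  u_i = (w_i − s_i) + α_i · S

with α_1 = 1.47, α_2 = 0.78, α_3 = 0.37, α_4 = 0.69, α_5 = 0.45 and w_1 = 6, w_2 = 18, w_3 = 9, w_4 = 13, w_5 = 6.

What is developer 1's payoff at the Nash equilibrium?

∂u_i/∂s_i = α_i − 1, so developer i contributes w_i if α_i > 1, else 0.
α_i > 1 for i ∈ {1}; NE contributions (6, 0, 0, 0, 0), S = 6.
u_1 = (6 − 6) + 1.47·6 = 8.82.

8.82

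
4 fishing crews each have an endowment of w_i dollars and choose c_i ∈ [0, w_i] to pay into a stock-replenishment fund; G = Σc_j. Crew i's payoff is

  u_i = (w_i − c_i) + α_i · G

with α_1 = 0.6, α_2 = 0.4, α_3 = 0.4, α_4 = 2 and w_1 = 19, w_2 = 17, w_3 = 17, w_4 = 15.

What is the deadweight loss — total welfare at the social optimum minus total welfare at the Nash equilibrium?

∂u_i/∂c_i = α_i − 1, so crew i contributes w_i if α_i > 1, else 0.
α_i > 1 for i ∈ {4}; NE contributions (0, 0, 0, 15), G = 15.
W^NE = Σw_i − G^NE + (Σα_i)·G^NE = 68 + 2.4·15 = 104.
Planner: ∂(Σu_j)/∂c_i = Σα_j − 1 = 2.4 > 0, so everyone contributes w_i; G^SO = 68, W^SO = 68 + 2.4·68 = 231.2.
Deadweight loss = 127.2.

127.2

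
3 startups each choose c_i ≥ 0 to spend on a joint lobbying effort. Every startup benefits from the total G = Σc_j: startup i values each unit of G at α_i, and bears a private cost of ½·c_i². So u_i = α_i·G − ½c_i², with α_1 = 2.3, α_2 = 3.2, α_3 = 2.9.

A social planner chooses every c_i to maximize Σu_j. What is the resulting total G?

Planner FOC: ∂(Σu_j)/∂c_i = (Σα_j) − c_i = 0, so c_i^SO = Σα_j = 8.4 for every i; G^SO = 25.2.

25.2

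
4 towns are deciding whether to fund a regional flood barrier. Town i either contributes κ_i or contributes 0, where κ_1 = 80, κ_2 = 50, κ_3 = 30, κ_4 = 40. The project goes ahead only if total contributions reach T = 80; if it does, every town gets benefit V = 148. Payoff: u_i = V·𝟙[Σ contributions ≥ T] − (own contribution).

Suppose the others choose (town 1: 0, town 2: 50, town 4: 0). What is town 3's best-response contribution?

Others' total = 50. Contributing 30 brings total to 80 ≥ 80: gain V − κ_3 = 118.
Best response: 30.

30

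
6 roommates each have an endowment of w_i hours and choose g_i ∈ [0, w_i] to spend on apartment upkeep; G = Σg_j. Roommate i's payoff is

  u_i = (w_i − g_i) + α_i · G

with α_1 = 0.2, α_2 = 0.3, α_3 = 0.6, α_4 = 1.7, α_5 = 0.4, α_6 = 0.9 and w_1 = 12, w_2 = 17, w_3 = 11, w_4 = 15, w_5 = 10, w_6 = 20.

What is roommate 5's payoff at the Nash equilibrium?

∂u_i/∂g_i = α_i − 1, so roommate i contributes w_i if α_i > 1, else 0.
α_i > 1 for i ∈ {4}; NE contributions (0, 0, 0, 15, 0, 0), G = 15.
u_5 = (10 − 0) + 0.4·15 = 16.

16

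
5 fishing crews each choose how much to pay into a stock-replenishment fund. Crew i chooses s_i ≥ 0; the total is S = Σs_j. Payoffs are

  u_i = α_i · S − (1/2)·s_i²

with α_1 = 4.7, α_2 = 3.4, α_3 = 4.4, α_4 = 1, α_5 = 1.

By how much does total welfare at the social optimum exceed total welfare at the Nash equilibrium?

Crew i's FOC: ∂u_i/∂s_i = α_i − s_i = 0, so s_i* = α_i.
NE contributions = (4.7, 3.4, 4.4, 1, 1); S = 14.5.
W^NE = (Σα)·S − ½Σα_i² = 14.5² − ½·55.01 = 182.745.
Planner sets s_i = Σα_j = 14.5 for every i, so S^SO = 5·14.5 = 72.5.
W^SO = (Σα)·S^SO − ½·5·(Σα)² = (5/2)·14.5² = 525.625.
Deadweight loss = W^SO − W^NE = 342.88.

342.88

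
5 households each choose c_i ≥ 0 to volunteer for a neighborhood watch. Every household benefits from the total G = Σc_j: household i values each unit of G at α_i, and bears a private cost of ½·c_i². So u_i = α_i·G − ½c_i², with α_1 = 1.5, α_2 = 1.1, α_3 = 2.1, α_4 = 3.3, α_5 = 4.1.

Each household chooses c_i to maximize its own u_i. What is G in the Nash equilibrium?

Household i's FOC: ∂u_i/∂c_i = α_i − c_i = 0, so c_i* = α_i.
NE contributions = (1.5, 1.1, 2.1, 3.3, 4.1); G = 12.1.

12.1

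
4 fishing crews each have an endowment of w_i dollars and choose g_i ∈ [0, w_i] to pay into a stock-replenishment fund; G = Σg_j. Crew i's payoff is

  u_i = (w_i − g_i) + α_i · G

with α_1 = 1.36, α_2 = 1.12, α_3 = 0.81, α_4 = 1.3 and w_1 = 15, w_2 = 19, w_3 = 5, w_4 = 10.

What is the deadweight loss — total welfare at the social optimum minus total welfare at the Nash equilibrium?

∂u_i/∂g_i = α_i − 1, so crew i contributes w_i if α_i > 1, else 0.
α_i > 1 for i ∈ {1, 2, 4}; NE contributions (15, 19, 0, 10), G = 44.
W^NE = Σw_i − G^NE + (Σα_i)·G^NE = 49 + 3.59·44 = 206.96.
Planner: ∂(Σu_j)/∂g_i = Σα_j − 1 = 3.59 > 0, so everyone contributes w_i; G^SO = 49, W^SO = 49 + 3.59·49 = 224.91.
Deadweight loss = 17.95.

17.95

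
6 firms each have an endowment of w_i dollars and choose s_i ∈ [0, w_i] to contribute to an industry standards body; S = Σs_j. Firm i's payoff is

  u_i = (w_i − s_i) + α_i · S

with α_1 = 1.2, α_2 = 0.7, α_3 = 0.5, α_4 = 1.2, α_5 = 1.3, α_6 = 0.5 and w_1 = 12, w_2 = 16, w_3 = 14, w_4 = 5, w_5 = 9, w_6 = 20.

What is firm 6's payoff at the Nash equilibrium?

33

∂u_i/∂s_i = α_i − 1, so firm i contributes w_i if α_i > 1, else 0.
α_i > 1 for i ∈ {1, 4, 5}; NE contributions (12, 0, 0, 5, 9, 0), S = 26.
u_6 = (20 − 0) + 0.5·26 = 33.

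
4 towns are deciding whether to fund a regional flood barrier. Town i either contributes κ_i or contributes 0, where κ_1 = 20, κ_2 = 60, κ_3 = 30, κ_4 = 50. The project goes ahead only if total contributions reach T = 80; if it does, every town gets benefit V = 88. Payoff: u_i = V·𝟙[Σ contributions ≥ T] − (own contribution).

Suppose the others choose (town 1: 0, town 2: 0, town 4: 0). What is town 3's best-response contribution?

Others' total = 0. Even contributing 30 gives 30 < 80: no benefit either way.
Best response: 0.

0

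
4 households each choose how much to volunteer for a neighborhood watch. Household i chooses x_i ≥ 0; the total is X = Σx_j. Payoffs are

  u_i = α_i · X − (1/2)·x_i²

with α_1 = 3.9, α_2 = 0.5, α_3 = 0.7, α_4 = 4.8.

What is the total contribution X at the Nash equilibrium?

9.9

Household i's FOC: ∂u_i/∂x_i = α_i − x_i = 0, so x_i* = α_i.
NE contributions = (3.9, 0.5, 0.7, 4.8); X = 9.9.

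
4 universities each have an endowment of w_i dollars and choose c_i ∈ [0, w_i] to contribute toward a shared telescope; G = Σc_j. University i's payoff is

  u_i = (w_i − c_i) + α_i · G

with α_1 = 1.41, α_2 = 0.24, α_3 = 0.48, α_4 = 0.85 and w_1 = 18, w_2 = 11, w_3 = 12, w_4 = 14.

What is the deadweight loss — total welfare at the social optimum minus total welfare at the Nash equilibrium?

73.26

∂u_i/∂c_i = α_i − 1, so university i contributes w_i if α_i > 1, else 0.
α_i > 1 for i ∈ {1}; NE contributions (18, 0, 0, 0), G = 18.
W^NE = Σw_i − G^NE + (Σα_i)·G^NE = 55 + 1.98·18 = 90.64.
Planner: ∂(Σu_j)/∂c_i = Σα_j − 1 = 1.98 > 0, so everyone contributes w_i; G^SO = 55, W^SO = 55 + 1.98·55 = 163.9.
Deadweight loss = 73.26.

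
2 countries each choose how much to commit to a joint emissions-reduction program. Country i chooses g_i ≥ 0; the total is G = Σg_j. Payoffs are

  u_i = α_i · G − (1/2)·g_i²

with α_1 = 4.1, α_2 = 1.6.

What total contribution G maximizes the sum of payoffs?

Planner FOC: ∂(Σu_j)/∂g_i = (Σα_j) − g_i = 0, so g_i^SO = Σα_j = 5.7 for every i; G^SO = 11.4.

11.4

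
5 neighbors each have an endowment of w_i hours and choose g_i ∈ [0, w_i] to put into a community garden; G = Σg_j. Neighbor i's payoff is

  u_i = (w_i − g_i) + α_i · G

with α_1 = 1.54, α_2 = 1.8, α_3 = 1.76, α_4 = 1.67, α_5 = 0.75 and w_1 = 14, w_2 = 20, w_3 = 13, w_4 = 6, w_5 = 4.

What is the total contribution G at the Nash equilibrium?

∂u_i/∂g_i = α_i − 1, so neighbor i contributes w_i if α_i > 1, else 0.
α_i > 1 for i ∈ {1, 2, 3, 4}; NE contributions (14, 20, 13, 6, 0), G = 53.

53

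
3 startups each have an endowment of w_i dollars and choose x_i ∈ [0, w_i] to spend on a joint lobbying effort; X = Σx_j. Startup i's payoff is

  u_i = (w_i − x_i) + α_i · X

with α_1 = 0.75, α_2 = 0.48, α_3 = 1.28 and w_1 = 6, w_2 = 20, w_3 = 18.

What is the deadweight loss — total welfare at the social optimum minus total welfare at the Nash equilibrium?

∂u_i/∂x_i = α_i − 1, so startup i contributes w_i if α_i > 1, else 0.
α_i > 1 for i ∈ {3}; NE contributions (0, 0, 18), X = 18.
W^NE = Σw_i − X^NE + (Σα_i)·X^NE = 44 + 1.51·18 = 71.18.
Planner: ∂(Σu_j)/∂x_i = Σα_j − 1 = 1.51 > 0, so everyone contributes w_i; X^SO = 44, W^SO = 44 + 1.51·44 = 110.44.
Deadweight loss = 39.26.

39.26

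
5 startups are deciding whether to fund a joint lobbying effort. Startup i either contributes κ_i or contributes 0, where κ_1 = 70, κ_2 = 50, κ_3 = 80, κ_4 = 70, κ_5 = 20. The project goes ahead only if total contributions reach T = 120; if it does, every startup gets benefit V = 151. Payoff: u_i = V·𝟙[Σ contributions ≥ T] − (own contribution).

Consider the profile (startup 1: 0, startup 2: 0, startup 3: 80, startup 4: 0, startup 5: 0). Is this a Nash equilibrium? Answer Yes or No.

No

Total = 80 < 120: not provided.
Startup 1 (pledges 0, payoff 0): pledging 70 → total 150, payoff 81. Profitable deviation.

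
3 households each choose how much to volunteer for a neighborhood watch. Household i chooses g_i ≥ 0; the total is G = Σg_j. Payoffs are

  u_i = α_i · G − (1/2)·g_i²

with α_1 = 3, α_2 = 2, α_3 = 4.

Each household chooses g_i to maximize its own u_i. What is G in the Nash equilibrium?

9

Household i's FOC: ∂u_i/∂g_i = α_i − g_i = 0, so g_i* = α_i.
NE contributions = (3, 2, 4); G = 9.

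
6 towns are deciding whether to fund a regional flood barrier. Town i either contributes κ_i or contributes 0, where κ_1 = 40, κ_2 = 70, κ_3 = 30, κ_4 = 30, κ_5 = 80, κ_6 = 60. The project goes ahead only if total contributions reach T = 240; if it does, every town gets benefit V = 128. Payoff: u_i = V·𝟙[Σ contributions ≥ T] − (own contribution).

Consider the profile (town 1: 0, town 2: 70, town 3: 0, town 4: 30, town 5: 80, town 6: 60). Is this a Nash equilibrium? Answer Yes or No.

Yes

Total = 240 ≥ 240: provided.
Town 1 (pledges 0, payoff 128): pledging 40 → total 280, payoff 88. No gain.
Town 2 (pledges 70, payoff 58): dropping to 0 → total 170, payoff 0. No gain.
Town 3 (pledges 0, payoff 128): pledging 30 → total 270, payoff 98. No gain.
Town 4 (pledges 30, payoff 98): dropping to 0 → total 210, payoff 0. No gain.
Town 5 (pledges 80, payoff 48): dropping to 0 → total 160, payoff 0. No gain.
Town 6 (pledges 60, payoff 68): dropping to 0 → total 180, payoff 0. No gain.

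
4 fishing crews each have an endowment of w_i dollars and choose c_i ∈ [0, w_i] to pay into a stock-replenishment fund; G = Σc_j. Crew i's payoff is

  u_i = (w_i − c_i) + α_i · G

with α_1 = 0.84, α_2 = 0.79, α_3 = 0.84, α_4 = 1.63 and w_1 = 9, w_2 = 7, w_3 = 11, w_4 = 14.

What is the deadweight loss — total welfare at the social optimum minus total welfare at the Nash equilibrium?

∂u_i/∂c_i = α_i − 1, so crew i contributes w_i if α_i > 1, else 0.
α_i > 1 for i ∈ {4}; NE contributions (0, 0, 0, 14), G = 14.
W^NE = Σw_i − G^NE + (Σα_i)·G^NE = 41 + 3.1·14 = 84.4.
Planner: ∂(Σu_j)/∂c_i = Σα_j − 1 = 3.1 > 0, so everyone contributes w_i; G^SO = 41, W^SO = 41 + 3.1·41 = 168.1.
Deadweight loss = 83.7.

83.7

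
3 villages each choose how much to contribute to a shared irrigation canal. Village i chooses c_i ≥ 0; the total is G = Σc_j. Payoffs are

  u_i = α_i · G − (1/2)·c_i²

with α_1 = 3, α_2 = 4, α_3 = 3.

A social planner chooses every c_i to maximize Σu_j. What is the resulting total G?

30

Planner FOC: ∂(Σu_j)/∂c_i = (Σα_j) − c_i = 0, so c_i^SO = Σα_j = 10 for every i; G^SO = 30.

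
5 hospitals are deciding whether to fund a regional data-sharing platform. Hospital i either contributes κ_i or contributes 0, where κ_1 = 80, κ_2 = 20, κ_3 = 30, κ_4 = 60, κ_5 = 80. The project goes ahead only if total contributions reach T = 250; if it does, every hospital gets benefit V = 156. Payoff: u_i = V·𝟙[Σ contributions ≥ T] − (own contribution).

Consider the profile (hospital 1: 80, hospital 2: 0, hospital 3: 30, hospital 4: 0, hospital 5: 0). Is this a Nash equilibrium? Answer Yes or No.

Total = 110 < 250: not provided.
Hospital 1 (pledges 80, payoff -80): dropping to 0 → total 30, payoff 0. Profitable deviation.

No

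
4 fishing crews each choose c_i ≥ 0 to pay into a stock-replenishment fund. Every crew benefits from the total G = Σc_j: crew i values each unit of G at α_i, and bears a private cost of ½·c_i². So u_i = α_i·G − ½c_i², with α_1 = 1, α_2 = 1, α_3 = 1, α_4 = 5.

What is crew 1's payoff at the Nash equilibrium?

Crew i's FOC: ∂u_i/∂c_i = α_i − c_i = 0, so c_i* = α_i.
NE contributions = (1, 1, 1, 5); G = 8.
u_1 = α_1·G − ½·(c_1)² = 1·8 − ½·1² = 7.5.

7.5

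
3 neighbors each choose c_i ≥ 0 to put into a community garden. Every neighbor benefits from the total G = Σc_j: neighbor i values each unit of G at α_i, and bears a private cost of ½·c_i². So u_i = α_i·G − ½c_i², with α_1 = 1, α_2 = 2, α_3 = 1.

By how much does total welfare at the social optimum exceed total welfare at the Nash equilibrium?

Neighbor i's FOC: ∂u_i/∂c_i = α_i − c_i = 0, so c_i* = α_i.
NE contributions = (1, 2, 1); G = 4.
W^NE = (Σα)·G − ½Σα_i² = 4² − ½·6 = 13.
Planner sets c_i = Σα_j = 4 for every i, so G^SO = 3·4 = 12.
W^SO = (Σα)·G^SO − ½·3·(Σα)² = (3/2)·4² = 24.
Deadweight loss = W^SO − W^NE = 11.

11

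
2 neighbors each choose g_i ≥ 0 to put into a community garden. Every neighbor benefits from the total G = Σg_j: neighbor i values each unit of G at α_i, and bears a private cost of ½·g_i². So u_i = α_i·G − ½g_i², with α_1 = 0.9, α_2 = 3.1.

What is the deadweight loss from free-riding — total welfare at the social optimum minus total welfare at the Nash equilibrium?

5.21

Neighbor i's FOC: ∂u_i/∂g_i = α_i − g_i = 0, so g_i* = α_i.
NE contributions = (0.9, 3.1); G = 4.
W^NE = (Σα)·G − ½Σα_i² = 4² − ½·10.42 = 10.79.
Planner sets g_i = Σα_j = 4 for every i, so G^SO = 2·4 = 8.
W^SO = (Σα)·G^SO − ½·2·(Σα)² = (2/2)·4² = 16.
Deadweight loss = W^SO − W^NE = 5.21.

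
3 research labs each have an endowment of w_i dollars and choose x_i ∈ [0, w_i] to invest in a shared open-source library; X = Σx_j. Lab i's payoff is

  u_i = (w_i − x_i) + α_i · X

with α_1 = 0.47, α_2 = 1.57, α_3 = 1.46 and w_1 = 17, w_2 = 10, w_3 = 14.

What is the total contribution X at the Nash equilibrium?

∂u_i/∂x_i = α_i − 1, so lab i contributes w_i if α_i > 1, else 0.
α_i > 1 for i ∈ {2, 3}; NE contributions (0, 10, 14), X = 24.

24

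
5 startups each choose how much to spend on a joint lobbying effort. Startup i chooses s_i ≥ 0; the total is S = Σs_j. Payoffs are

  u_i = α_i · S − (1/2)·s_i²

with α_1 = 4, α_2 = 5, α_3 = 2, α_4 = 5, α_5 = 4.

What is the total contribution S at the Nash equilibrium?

Startup i's FOC: ∂u_i/∂s_i = α_i − s_i = 0, so s_i* = α_i.
NE contributions = (4, 5, 2, 5, 4); S = 20.

20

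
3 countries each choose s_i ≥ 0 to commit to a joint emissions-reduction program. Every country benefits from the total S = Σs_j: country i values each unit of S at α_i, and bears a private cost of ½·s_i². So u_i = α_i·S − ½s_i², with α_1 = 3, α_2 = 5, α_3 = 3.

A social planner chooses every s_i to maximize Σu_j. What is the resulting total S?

33

Planner FOC: ∂(Σu_j)/∂s_i = (Σα_j) − s_i = 0, so s_i^SO = Σα_j = 11 for every i; S^SO = 33.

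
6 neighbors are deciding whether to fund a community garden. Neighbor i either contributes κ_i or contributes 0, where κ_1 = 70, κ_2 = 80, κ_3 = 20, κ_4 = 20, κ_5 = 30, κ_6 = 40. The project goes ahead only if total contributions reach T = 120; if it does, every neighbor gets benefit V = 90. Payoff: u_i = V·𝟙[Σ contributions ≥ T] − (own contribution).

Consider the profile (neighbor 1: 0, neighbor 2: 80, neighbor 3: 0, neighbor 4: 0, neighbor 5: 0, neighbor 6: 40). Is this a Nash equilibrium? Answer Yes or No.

Yes

Total = 120 ≥ 120: provided.
Neighbor 1 (pledges 0, payoff 90): pledging 70 → total 190, payoff 20. No gain.
Neighbor 2 (pledges 80, payoff 10): dropping to 0 → total 40, payoff 0. No gain.
Neighbor 3 (pledges 0, payoff 90): pledging 20 → total 140, payoff 70. No gain.
Neighbor 4 (pledges 0, payoff 90): pledging 20 → total 140, payoff 70. No gain.
Neighbor 5 (pledges 0, payoff 90): pledging 30 → total 150, payoff 60. No gain.
Neighbor 6 (pledges 40, payoff 50): dropping to 0 → total 80, payoff 0. No gain.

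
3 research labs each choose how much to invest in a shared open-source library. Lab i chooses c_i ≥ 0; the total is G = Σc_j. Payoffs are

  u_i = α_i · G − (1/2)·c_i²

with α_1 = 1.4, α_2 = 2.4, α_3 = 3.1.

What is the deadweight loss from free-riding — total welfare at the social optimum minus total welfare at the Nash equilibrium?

Lab i's FOC: ∂u_i/∂c_i = α_i − c_i = 0, so c_i* = α_i.
NE contributions = (1.4, 2.4, 3.1); G = 6.9.
W^NE = (Σα)·G − ½Σα_i² = 6.9² − ½·17.33 = 38.945.
Planner sets c_i = Σα_j = 6.9 for every i, so G^SO = 3·6.9 = 20.7.
W^SO = (Σα)·G^SO − ½·3·(Σα)² = (3/2)·6.9² = 71.415.
Deadweight loss = W^SO − W^NE = 32.47.

32.47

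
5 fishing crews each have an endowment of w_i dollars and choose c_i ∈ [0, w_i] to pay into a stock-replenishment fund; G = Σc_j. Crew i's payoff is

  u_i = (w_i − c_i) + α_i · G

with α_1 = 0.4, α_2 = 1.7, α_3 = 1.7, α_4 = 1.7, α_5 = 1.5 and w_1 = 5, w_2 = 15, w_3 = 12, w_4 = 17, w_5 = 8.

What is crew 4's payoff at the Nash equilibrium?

88.4

∂u_i/∂c_i = α_i − 1, so crew i contributes w_i if α_i > 1, else 0.
α_i > 1 for i ∈ {2, 3, 4, 5}; NE contributions (0, 15, 12, 17, 8), G = 52.
u_4 = (17 − 17) + 1.7·52 = 88.4.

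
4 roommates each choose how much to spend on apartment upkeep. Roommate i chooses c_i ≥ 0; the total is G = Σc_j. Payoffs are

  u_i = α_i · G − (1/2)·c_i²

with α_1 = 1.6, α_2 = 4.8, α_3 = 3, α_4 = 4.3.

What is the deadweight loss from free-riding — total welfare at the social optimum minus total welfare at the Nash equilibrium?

Roommate i's FOC: ∂u_i/∂c_i = α_i − c_i = 0, so c_i* = α_i.
NE contributions = (1.6, 4.8, 3, 4.3); G = 13.7.
W^NE = (Σα)·G − ½Σα_i² = 13.7² − ½·53.09 = 161.145.
Planner sets c_i = Σα_j = 13.7 for every i, so G^SO = 4·13.7 = 54.8.
W^SO = (Σα)·G^SO − ½·4·(Σα)² = (4/2)·13.7² = 375.38.
Deadweight loss = W^SO − W^NE = 214.235.

214.235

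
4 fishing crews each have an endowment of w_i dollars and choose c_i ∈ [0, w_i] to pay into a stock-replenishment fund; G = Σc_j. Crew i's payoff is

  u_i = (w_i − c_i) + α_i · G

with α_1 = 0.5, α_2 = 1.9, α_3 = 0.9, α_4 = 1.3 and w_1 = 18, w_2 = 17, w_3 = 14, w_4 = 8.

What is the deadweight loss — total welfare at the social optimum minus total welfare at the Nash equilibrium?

115.2

∂u_i/∂c_i = α_i − 1, so crew i contributes w_i if α_i > 1, else 0.
α_i > 1 for i ∈ {2, 4}; NE contributions (0, 17, 0, 8), G = 25.
W^NE = Σw_i − G^NE + (Σα_i)·G^NE = 57 + 3.6·25 = 147.
Planner: ∂(Σu_j)/∂c_i = Σα_j − 1 = 3.6 > 0, so everyone contributes w_i; G^SO = 57, W^SO = 57 + 3.6·57 = 262.2.
Deadweight loss = 115.2.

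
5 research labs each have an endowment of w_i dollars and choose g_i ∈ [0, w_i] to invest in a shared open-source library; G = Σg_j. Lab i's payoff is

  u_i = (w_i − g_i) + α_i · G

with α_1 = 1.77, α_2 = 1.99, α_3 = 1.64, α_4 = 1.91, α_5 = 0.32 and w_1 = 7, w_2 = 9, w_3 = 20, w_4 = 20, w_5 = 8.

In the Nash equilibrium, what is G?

∂u_i/∂g_i = α_i − 1, so lab i contributes w_i if α_i > 1, else 0.
α_i > 1 for i ∈ {1, 2, 3, 4}; NE contributions (7, 9, 20, 20, 0), G = 56.

56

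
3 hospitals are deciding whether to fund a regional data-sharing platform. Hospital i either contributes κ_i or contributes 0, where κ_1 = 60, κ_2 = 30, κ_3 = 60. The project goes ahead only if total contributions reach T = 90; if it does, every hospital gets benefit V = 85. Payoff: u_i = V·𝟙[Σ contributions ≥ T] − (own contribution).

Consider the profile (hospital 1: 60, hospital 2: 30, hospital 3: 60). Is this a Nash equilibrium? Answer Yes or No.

No

Total = 150 ≥ 90: provided.
Hospital 1 (pledges 60, payoff 25): dropping to 0 → total 90, payoff 85. Profitable deviation.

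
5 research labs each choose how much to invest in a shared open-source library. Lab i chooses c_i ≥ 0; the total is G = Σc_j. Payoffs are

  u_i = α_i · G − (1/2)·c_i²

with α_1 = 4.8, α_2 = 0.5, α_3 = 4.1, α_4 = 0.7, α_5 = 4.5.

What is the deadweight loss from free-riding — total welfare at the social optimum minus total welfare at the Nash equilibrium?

350.16

Lab i's FOC: ∂u_i/∂c_i = α_i − c_i = 0, so c_i* = α_i.
NE contributions = (4.8, 0.5, 4.1, 0.7, 4.5); G = 14.6.
W^NE = (Σα)·G − ½Σα_i² = 14.6² − ½·60.84 = 182.74.
Planner sets c_i = Σα_j = 14.6 for every i, so G^SO = 5·14.6 = 73.
W^SO = (Σα)·G^SO − ½·5·(Σα)² = (5/2)·14.6² = 532.9.
Deadweight loss = W^SO − W^NE = 350.16.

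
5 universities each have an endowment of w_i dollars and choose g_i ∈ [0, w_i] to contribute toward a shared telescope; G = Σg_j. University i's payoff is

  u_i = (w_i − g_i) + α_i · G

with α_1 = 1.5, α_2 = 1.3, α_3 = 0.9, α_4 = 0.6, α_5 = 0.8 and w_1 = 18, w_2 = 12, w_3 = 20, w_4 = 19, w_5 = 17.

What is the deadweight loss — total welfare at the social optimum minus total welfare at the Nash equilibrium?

∂u_i/∂g_i = α_i − 1, so university i contributes w_i if α_i > 1, else 0.
α_i > 1 for i ∈ {1, 2}; NE contributions (18, 12, 0, 0, 0), G = 30.
W^NE = Σw_i − G^NE + (Σα_i)·G^NE = 86 + 4.1·30 = 209.
Planner: ∂(Σu_j)/∂g_i = Σα_j − 1 = 4.1 > 0, so everyone contributes w_i; G^SO = 86, W^SO = 86 + 4.1·86 = 438.6.
Deadweight loss = 229.6.

229.6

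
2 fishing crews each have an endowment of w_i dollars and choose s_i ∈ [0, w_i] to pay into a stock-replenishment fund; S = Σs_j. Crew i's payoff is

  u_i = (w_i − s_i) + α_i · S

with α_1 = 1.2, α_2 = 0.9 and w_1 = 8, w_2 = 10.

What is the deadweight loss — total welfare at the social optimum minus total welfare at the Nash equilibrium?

11

∂u_i/∂s_i = α_i − 1, so crew i contributes w_i if α_i > 1, else 0.
α_i > 1 for i ∈ {1}; NE contributions (8, 0), S = 8.
W^NE = Σw_i − S^NE + (Σα_i)·S^NE = 18 + 1.1·8 = 26.8.
Planner: ∂(Σu_j)/∂s_i = Σα_j − 1 = 1.1 > 0, so everyone contributes w_i; S^SO = 18, W^SO = 18 + 1.1·18 = 37.8.
Deadweight loss = 11.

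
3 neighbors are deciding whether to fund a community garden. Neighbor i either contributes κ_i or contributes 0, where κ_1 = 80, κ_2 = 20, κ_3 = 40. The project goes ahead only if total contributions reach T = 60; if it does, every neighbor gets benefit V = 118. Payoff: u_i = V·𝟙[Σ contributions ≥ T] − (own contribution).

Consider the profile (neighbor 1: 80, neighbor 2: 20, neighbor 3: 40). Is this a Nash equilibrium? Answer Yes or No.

Total = 140 ≥ 60: provided.
Neighbor 1 (pledges 80, payoff 38): dropping to 0 → total 60, payoff 118. Profitable deviation.

No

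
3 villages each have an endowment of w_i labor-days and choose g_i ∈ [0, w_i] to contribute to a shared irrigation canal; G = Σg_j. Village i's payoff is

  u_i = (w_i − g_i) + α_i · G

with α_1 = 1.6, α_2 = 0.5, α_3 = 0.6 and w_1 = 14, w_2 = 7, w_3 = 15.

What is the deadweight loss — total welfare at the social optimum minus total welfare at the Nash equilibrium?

37.4

∂u_i/∂g_i = α_i − 1, so village i contributes w_i if α_i > 1, else 0.
α_i > 1 for i ∈ {1}; NE contributions (14, 0, 0), G = 14.
W^NE = Σw_i − G^NE + (Σα_i)·G^NE = 36 + 1.7·14 = 59.8.
Planner: ∂(Σu_j)/∂g_i = Σα_j − 1 = 1.7 > 0, so everyone contributes w_i; G^SO = 36, W^SO = 36 + 1.7·36 = 97.2.
Deadweight loss = 37.4.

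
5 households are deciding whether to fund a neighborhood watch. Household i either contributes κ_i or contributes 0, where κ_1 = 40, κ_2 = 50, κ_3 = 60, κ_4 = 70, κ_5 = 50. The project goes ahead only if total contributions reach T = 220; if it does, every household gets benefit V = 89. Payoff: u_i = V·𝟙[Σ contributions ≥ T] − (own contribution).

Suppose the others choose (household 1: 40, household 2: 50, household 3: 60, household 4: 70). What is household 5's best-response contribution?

0

Others' total = 220 ≥ 220; contributing adds cost 50 for no extra benefit.
Best response: 0.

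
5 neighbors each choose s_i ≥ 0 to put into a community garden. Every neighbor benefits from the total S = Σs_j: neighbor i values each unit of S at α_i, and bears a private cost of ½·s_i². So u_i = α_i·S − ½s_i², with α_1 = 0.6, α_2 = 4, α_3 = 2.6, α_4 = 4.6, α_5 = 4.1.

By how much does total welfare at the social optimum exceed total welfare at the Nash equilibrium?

Neighbor i's FOC: ∂u_i/∂s_i = α_i − s_i = 0, so s_i* = α_i.
NE contributions = (0.6, 4, 2.6, 4.6, 4.1); S = 15.9.
W^NE = (Σα)·S − ½Σα_i² = 15.9² − ½·61.09 = 222.265.
Planner sets s_i = Σα_j = 15.9 for every i, so S^SO = 5·15.9 = 79.5.
W^SO = (Σα)·S^SO − ½·5·(Σα)² = (5/2)·15.9² = 632.025.
Deadweight loss = W^SO − W^NE = 409.76.

409.76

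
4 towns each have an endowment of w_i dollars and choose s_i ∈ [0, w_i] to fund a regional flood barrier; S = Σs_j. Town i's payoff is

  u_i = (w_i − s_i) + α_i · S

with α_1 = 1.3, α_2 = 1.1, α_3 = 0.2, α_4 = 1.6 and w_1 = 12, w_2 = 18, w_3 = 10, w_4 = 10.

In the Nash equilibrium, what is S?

∂u_i/∂s_i = α_i − 1, so town i contributes w_i if α_i > 1, else 0.
α_i > 1 for i ∈ {1, 2, 4}; NE contributions (12, 18, 0, 10), S = 40.

40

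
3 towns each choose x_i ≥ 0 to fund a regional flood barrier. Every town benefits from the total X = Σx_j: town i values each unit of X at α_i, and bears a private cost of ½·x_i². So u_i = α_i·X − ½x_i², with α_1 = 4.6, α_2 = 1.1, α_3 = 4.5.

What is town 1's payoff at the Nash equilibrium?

36.34

Town i's FOC: ∂u_i/∂x_i = α_i − x_i = 0, so x_i* = α_i.
NE contributions = (4.6, 1.1, 4.5); X = 10.2.
u_1 = α_1·X − ½·(x_1)² = 4.6·10.2 − ½·4.6² = 36.34.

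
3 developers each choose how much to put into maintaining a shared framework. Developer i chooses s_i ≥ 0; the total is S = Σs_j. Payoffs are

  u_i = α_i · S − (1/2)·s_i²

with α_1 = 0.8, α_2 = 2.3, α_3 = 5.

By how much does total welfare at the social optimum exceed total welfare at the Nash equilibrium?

Developer i's FOC: ∂u_i/∂s_i = α_i − s_i = 0, so s_i* = α_i.
NE contributions = (0.8, 2.3, 5); S = 8.1.
W^NE = (Σα)·S − ½Σα_i² = 8.1² − ½·30.93 = 50.145.
Planner sets s_i = Σα_j = 8.1 for every i, so S^SO = 3·8.1 = 24.3.
W^SO = (Σα)·S^SO − ½·3·(Σα)² = (3/2)·8.1² = 98.415.
Deadweight loss = W^SO − W^NE = 48.27.

48.27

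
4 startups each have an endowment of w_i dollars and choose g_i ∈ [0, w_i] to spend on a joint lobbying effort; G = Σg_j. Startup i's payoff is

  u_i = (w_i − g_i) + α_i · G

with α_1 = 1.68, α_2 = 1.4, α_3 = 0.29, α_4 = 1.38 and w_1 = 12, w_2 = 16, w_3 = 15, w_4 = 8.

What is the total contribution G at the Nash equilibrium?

∂u_i/∂g_i = α_i − 1, so startup i contributes w_i if α_i > 1, else 0.
α_i > 1 for i ∈ {1, 2, 4}; NE contributions (12, 16, 0, 8), G = 36.

36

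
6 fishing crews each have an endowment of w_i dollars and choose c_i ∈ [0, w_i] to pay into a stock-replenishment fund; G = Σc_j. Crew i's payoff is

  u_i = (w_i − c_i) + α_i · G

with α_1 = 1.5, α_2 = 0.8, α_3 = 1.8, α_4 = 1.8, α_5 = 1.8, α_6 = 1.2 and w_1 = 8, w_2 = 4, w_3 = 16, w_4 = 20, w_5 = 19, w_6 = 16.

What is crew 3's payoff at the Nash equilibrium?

142.2

∂u_i/∂c_i = α_i − 1, so crew i contributes w_i if α_i > 1, else 0.
α_i > 1 for i ∈ {1, 3, 4, 5, 6}; NE contributions (8, 0, 16, 20, 19, 16), G = 79.
u_3 = (16 − 16) + 1.8·79 = 142.2.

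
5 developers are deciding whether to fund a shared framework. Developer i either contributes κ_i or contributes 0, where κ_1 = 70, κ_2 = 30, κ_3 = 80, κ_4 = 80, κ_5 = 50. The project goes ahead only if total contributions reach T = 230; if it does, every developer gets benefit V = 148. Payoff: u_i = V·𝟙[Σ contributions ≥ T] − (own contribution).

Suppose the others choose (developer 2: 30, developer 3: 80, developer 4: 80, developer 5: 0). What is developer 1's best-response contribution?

Others' total = 190. Contributing 70 brings total to 260 ≥ 230: gain V − κ_1 = 78.
Best response: 70.

70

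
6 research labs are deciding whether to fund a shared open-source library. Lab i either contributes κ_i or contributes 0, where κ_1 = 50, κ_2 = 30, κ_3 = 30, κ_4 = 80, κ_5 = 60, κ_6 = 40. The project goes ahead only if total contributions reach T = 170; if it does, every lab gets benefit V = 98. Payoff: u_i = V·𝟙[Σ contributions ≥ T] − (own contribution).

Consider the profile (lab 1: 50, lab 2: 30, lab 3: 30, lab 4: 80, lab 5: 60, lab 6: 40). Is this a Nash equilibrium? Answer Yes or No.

No

Total = 290 ≥ 170: provided.
Lab 1 (pledges 50, payoff 48): dropping to 0 → total 240, payoff 98. Profitable deviation.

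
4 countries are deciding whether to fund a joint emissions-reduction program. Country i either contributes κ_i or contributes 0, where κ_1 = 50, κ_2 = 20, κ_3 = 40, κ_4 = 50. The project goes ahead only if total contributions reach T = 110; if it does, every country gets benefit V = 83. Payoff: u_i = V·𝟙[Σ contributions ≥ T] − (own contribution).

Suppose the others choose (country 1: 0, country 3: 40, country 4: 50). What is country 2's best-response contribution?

Others' total = 90. Contributing 20 brings total to 110 ≥ 110: gain V − κ_2 = 63.
Best response: 20.

20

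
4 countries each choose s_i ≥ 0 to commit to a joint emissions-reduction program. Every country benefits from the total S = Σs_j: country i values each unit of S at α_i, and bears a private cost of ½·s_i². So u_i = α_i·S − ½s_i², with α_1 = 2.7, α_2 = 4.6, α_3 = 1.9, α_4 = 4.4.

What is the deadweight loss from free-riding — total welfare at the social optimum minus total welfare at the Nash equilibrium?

210.67

Country i's FOC: ∂u_i/∂s_i = α_i − s_i = 0, so s_i* = α_i.
NE contributions = (2.7, 4.6, 1.9, 4.4); S = 13.6.
W^NE = (Σα)·S − ½Σα_i² = 13.6² − ½·51.42 = 159.25.
Planner sets s_i = Σα_j = 13.6 for every i, so S^SO = 4·13.6 = 54.4.
W^SO = (Σα)·S^SO − ½·4·(Σα)² = (4/2)·13.6² = 369.92.
Deadweight loss = W^SO − W^NE = 210.67.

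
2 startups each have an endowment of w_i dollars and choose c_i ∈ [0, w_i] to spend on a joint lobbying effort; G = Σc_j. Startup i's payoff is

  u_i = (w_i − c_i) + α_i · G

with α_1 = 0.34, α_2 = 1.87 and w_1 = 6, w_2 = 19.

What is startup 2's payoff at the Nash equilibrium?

∂u_i/∂c_i = α_i − 1, so startup i contributes w_i if α_i > 1, else 0.
α_i > 1 for i ∈ {2}; NE contributions (0, 19), G = 19.
u_2 = (19 − 19) + 1.87·19 = 35.53.

35.53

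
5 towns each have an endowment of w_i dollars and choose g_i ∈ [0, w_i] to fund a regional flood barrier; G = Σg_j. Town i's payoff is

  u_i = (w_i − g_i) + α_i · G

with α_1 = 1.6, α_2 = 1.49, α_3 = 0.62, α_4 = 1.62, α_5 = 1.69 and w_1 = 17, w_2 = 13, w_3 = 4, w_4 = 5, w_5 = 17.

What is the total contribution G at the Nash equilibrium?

∂u_i/∂g_i = α_i − 1, so town i contributes w_i if α_i > 1, else 0.
α_i > 1 for i ∈ {1, 2, 4, 5}; NE contributions (17, 13, 0, 5, 17), G = 52.

52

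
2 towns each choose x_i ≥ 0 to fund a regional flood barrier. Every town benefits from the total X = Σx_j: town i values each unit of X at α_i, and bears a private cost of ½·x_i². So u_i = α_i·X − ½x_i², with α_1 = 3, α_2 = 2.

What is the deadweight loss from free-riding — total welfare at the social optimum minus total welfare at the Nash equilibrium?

Town i's FOC: ∂u_i/∂x_i = α_i − x_i = 0, so x_i* = α_i.
NE contributions = (3, 2); X = 5.
W^NE = (Σα)·X − ½Σα_i² = 5² − ½·13 = 18.5.
Planner sets x_i = Σα_j = 5 for every i, so X^SO = 2·5 = 10.
W^SO = (Σα)·X^SO − ½·2·(Σα)² = (2/2)·5² = 25.
Deadweight loss = W^SO − W^NE = 6.5.

6.5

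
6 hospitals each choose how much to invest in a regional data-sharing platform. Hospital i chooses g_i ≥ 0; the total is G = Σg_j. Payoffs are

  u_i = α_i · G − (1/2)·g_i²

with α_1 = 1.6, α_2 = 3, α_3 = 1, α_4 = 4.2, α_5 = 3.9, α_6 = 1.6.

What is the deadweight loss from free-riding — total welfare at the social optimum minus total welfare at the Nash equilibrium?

Hospital i's FOC: ∂u_i/∂g_i = α_i − g_i = 0, so g_i* = α_i.
NE contributions = (1.6, 3, 1, 4.2, 3.9, 1.6); G = 15.3.
W^NE = (Σα)·G − ½Σα_i² = 15.3² − ½·47.97 = 210.105.
Planner sets g_i = Σα_j = 15.3 for every i, so G^SO = 6·15.3 = 91.8.
W^SO = (Σα)·G^SO − ½·6·(Σα)² = (6/2)·15.3² = 702.27.
Deadweight loss = W^SO − W^NE = 492.165.

492.165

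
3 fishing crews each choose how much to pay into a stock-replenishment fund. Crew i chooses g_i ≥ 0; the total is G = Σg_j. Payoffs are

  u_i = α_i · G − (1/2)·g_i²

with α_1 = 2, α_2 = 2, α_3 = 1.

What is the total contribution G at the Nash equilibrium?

Crew i's FOC: ∂u_i/∂g_i = α_i − g_i = 0, so g_i* = α_i.
NE contributions = (2, 2, 1); G = 5.

5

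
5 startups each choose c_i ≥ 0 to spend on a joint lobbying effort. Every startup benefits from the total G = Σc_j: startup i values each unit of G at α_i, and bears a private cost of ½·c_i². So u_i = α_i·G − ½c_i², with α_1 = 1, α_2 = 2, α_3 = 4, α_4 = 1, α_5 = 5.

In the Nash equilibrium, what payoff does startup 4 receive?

Startup i's FOC: ∂u_i/∂c_i = α_i − c_i = 0, so c_i* = α_i.
NE contributions = (1, 2, 4, 1, 5); G = 13.
u_4 = α_4·G − ½·(c_4)² = 1·13 − ½·1² = 12.5.

12.5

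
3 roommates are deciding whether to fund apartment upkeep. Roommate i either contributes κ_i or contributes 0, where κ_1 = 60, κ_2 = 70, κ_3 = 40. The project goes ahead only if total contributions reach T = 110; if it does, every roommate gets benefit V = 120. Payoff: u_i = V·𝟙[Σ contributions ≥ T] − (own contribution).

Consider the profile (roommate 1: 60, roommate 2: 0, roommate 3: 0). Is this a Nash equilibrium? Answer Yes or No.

Total = 60 < 110: not provided.
Roommate 1 (pledges 60, payoff -60): dropping to 0 → total 0, payoff 0. Profitable deviation.

No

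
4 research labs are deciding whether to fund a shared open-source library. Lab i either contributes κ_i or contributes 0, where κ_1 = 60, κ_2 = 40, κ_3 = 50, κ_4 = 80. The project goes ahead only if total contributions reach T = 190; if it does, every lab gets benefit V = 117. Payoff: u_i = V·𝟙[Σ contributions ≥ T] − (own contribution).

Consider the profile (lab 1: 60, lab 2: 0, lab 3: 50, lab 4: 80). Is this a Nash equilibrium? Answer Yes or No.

Total = 190 ≥ 190: provided.
Lab 1 (pledges 60, payoff 57): dropping to 0 → total 130, payoff 0. No gain.
Lab 2 (pledges 0, payoff 117): pledging 40 → total 230, payoff 77. No gain.
Lab 3 (pledges 50, payoff 67): dropping to 0 → total 140, payoff 0. No gain.
Lab 4 (pledges 80, payoff 37): dropping to 0 → total 110, payoff 0. No gain.

Yes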